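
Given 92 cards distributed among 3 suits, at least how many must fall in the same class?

By pigeonhole with 92 objects and 3 categories: ceiling(92/3).

Final answer: 31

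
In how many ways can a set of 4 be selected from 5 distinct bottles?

C(5,4) = 5!/(4! x (5-4)!).

Final answer: C(5,4) = 5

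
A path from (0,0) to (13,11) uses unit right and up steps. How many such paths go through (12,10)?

Paths (0,0)->(12,10): C(22,10) = 646646.
Paths (12,10)->(13,11): C(2,1) = 2.
By multiplication principle: 646646 x 2.

Final answer: 1293292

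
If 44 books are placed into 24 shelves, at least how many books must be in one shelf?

By the pigeonhole principle: ceiling(44/24).

Final answer: 2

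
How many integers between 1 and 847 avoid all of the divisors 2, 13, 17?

|div by 2|=423, |div by 13|=65, |div by 17|=49.
|div by 2&13|=32, |div by 2&17|=24, |div by 13&17|=3, |div by all|=1.
By inclusion-exclusion, divisible by at least one: 423+65+49-32-24-3+1 = 479.
Not divisible by any: 847 - 479.

Final answer: 368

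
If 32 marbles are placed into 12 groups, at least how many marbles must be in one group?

By the pigeonhole principle: ceiling(32/12).

Final answer: 3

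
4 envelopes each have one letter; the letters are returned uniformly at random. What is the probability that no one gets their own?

Use the recurrence D(n) = (n-1)(D(n-1) + D(n-2)) with D(0)=1, D(1)=0.
Building up: D(2)=1, D(3)=2, D(4)=9.
Total arrangements: 4! = 24.
Probability = D(4)/4! = 3/8.

Final answer: D(4)/4! = 9/24 = 0.375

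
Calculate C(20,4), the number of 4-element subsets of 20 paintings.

C(20,4) = 20!/(4! x 16!).

Final answer: \binom{20}{4} = 4845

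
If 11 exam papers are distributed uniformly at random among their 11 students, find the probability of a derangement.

Use the recurrence D(n) = (n-1)(D(n-1) + D(n-2)) with D(0)=1, D(1)=0.
Building up: D(2)=1, D(3)=2, D(4)=9, D(5)=44, D(6)=265, D(7)=1854, D(8)=14833, D(9)=133496, D(10)=1334961, D(11)=14684570.
Total arrangements: 11! = 39916800.
Probability = D(11)/11! = 1468457/3991680.

Final answer: D(11)/11! = 14684570/39916800 = 0.367879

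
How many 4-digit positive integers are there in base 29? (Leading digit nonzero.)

In base 29, the leading digit has 28 choices (1..28); each of the remaining 3 digits has 29 choices.
Total: 28 x 29^3.

Final answer: 682892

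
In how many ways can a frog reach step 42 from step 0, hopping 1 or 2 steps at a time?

Let f(n) be the number of climbs. Removing the last move (1 or 2 steps) gives f(n) = f(n-1) + f(n-2); base cases f(1)=1, f(2)=2.
Building up term by term: f(1)=1, f(2)=2, f(3)=3, f(4)=5, f(5)=8, f(6)=13, f(7)=21, f(8)=34, f(9)=55, f(10)=89, f(11)=144, f(12)=233, f(13)=377, f(14)=610, f(15)=987, f(16)=1597, f(17)=2584, f(18)=4181, f(19)=6765, f(20)=10946, f(21)=17711, f(22)=28657, f(23)=46368, f(24)=75025, f(25)=121393, f(26)=196418, f(27)=317811, f(28)=514229, f(29)=832040, f(30)=1346269, f(31)=2178309, f(32)=3524578, f(33)=5702887, f(34)=9227465, f(35)=14930352, f(36)=24157817, f(37)=39088169, f(38)=63245986, f(39)=102334155, f(40)=165580141, f(41)=267914296, f(42)=433494437.

Final answer: 433494437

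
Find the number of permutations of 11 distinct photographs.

The number of ways to arrange 11 distinct objects is 11!.

Final answer: 11! = 39916800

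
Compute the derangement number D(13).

Derangements satisfy D(n) = (n-1)(D(n-1) + D(n-2)), starting from D(0)=1, D(1)=0.
Building up: D(2)=1, D(3)=2, D(4)=9, D(5)=44, D(6)=265, D(7)=1854, D(8)=14833, D(9)=133496, D(10)=1334961, D(11)=14684570, D(12)=176214841.
D(13) = 12 x (D(12) + D(11)) = 12 x (176214841 + 14684570).

Final answer: D(13) = 2290792932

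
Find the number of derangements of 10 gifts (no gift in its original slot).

D(n) = (n-1)(D(n-1) + D(n-2)), D(0)=1, D(1)=0.
D(2) = 1 x (0 + 1) = 1
D(3) = 2 x (1 + 0) = 2
D(4) = 3 x (2 + 1) = 9
D(5) = 4 x (9 + 2) = 44
D(6) = 5 x (44 + 9) = 265
D(7) = 6 x (265 + 44) = 1854
D(8) = 7 x (1854 + 265) = 14833
D(9) = 8 x (14833 + 1854) = 133496
D(10) = 9 x (D(9) + D(8)) = 9 x (133496 + 14833)

Final answer: D(10) = 1334961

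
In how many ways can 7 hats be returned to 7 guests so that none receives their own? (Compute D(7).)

Derangements satisfy D(n) = (n-1)(D(n-1) + D(n-2)), starting from D(0)=1, D(1)=0.
D(2) = 1 x (0 + 1) = 1
D(3) = 2 x (1 + 0) = 2
D(4) = 3 x (2 + 1) = 9
D(5) = 4 x (9 + 2) = 44
D(6) = 5 x (44 + 9) = 265
D(7) = 6 x (D(6) + D(5)) = 6 x (265 + 44)

Final answer: D(7) = 1854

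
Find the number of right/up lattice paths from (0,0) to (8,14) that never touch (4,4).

Total paths to (8,14): C(22,14) = 319770.
Paths through (4,4): C(8,4) x C(14,10) = 70070.
Avoiding (4,4): 319770 - 70070.

Final answer: 249700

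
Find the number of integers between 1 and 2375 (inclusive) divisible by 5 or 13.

Multiples of 5: 475. Multiples of 13: 182. Of both (lcm=65): 36.
By inclusion-exclusion: 475 + 182 - 36.

Final answer: 621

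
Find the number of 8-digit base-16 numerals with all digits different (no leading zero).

First digit: 15 (nonzero). Second: 15 (not first). Third: 14, etc.
Total: 15 x 15 x 14 x 13 x 12 x 11 x 10 x 9.

Final answer: 486486000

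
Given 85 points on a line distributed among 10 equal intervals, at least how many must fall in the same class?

By pigeonhole with 85 objects and 10 categories: ceiling(85/10).

Final answer: 9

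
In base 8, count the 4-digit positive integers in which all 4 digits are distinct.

The leading digit has 7 choices (anything but zero); the next has 7 (anything but the first), then 6, and so on, one fewer each time.
Total: 7 x 7 x 6 x 5.

Final answer: 1470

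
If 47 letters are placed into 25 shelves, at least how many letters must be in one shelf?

By the pigeonhole principle: ceiling(47/25).

Final answer: 2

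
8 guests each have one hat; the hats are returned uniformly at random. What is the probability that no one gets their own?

D(n) = (n-1)(D(n-1) + D(n-2)), D(0)=1, D(1)=0.
Building up: D(2)=1, D(3)=2, D(4)=9, D(5)=44, D(6)=265, D(7)=1854, D(8)=14833.
Total arrangements: 8! = 40320.
Probability = D(8)/8! = 2119/5760.

Final answer: D(8)/8! = 14833/40320 = 0.367882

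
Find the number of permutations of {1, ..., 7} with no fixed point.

D(n) = (n-1)(D(n-1) + D(n-2)), D(0)=1, D(1)=0.
D(2) = 1 x (0 + 1) = 1
D(3) = 2 x (1 + 0) = 2
D(4) = 3 x (2 + 1) = 9
D(5) = 4 x (9 + 2) = 44
D(6) = 5 x (44 + 9) = 265
D(7) = 6 x (D(6) + D(5)) = 6 x (265 + 44)

Final answer: D(7) = 1854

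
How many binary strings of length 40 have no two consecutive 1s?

Classify by the final bit: ...0 gives a(n-1) strings, ...01 gives a(n-2) strings. Thus a(n) = a(n-1) + a(n-2) with a(1)=2, a(2)=3.
Computing successive values: a(1)=2, a(2)=3, a(3)=5, a(4)=8, a(5)=13, a(6)=21, a(7)=34, a(8)=55, a(9)=89, a(10)=144, a(11)=233, a(12)=377, a(13)=610, a(14)=987, a(15)=1597, a(16)=2584, a(17)=4181, a(18)=6765, a(19)=10946, a(20)=17711, a(21)=28657, a(22)=46368, a(23)=75025, a(24)=121393, a(25)=196418, a(26)=317811, a(27)=514229, a(28)=832040, a(29)=1346269, a(30)=2178309, a(31)=3524578, a(32)=5702887, a(33)=9227465, a(34)=14930352, a(35)=24157817, a(36)=39088169, a(37)=63245986, a(38)=102334155, a(39)=165580141, a(40)=267914296.

Final answer: 267914296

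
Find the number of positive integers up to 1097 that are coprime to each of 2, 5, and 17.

|div by 2|=548, |div by 5|=219, |div by 17|=64.
|div by 2&5|=109, |div by 2&17|=32, |div by 5&17|=12, |div by all|=6.
By inclusion-exclusion, divisible by at least one: 548+219+64-109-32-12+6 = 684.
Not divisible by any: 1097 - 684.

Final answer: 413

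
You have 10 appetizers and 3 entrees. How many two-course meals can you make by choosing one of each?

By the multiplication principle: 10 x 3.

Final answer: 30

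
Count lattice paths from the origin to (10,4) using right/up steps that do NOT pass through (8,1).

Total paths to (10,4): C(14,4) = 1001.
Paths through (8,1): C(9,1) x C(5,3) = 90.
Avoiding (8,1): 1001 - 90.

Final answer: 911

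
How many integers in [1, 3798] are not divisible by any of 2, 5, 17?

|div by 2|=1899, |div by 5|=759, |div by 17|=223.
|div by 2&5|=379, |div by 2&17|=111, |div by 5&17|=44, |div by all|=22.
By inclusion-exclusion, divisible by at least one: 1899+759+223-379-111-44+22 = 2369.
Not divisible by any: 3798 - 2369.

Final answer: 1429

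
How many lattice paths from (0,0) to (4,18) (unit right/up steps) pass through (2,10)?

Paths (0,0)->(2,10): C(12,10) = 66.
Paths (2,10)->(4,18): C(10,8) = 45.
By multiplication principle: 66 x 45.

Final answer: 2970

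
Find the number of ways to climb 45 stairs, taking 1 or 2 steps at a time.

Condition on the final move: it is a 1-step (f(n-1) ways to get there) or a 2-step (f(n-2) ways), so f(n) = f(n-1) + f(n-2), with f(1)=1, f(2)=2.
Computing successive values: f(1)=1, f(2)=2, f(3)=3, f(4)=5, f(5)=8, f(6)=13, f(7)=21, f(8)=34, f(9)=55, f(10)=89, f(11)=144, f(12)=233, f(13)=377, f(14)=610, f(15)=987, f(16)=1597, f(17)=2584, f(18)=4181, f(19)=6765, f(20)=10946, f(21)=17711, f(22)=28657, f(23)=46368, f(24)=75025, f(25)=121393, f(26)=196418, f(27)=317811, f(28)=514229, f(29)=832040, f(30)=1346269, f(31)=2178309, f(32)=3524578, f(33)=5702887, f(34)=9227465, f(35)=14930352, f(36)=24157817, f(37)=39088169, f(38)=63245986, f(39)=102334155, f(40)=165580141, f(41)=267914296, f(42)=433494437, f(43)=701408733, f(44)=1134903170, f(45)=1836311903.

Final answer: 1836311903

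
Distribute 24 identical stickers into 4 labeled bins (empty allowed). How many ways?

Stars and bars: C(n+k-1, k-1) = C(27,3).

Final answer: C(27,3) = 2925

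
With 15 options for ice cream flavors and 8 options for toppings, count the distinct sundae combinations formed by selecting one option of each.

By the multiplication principle: 15 x 8.

Final answer: 120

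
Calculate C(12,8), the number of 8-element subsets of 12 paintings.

C(12,8) = 12!/(8! x (12-8)!).

Final answer: C(12,8) = 495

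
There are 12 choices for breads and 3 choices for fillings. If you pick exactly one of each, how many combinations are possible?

By the multiplication principle: 12 x 3.

Final answer: 36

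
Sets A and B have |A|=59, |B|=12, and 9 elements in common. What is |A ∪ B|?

|A union B| = |A| + |B| - |A intersect B| = 59 + 12 - 9.

Final answer: 62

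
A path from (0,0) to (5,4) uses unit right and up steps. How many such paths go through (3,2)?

Paths (0,0)->(3,2): C(5,2) = 10.
Paths (3,2)->(5,4): C(4,2) = 6.
By multiplication principle: 10 x 6.

Final answer: 60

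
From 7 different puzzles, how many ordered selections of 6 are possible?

P(7,6) = 7!/(7-6)! = 7!/1!.

Final answer: P(7,6) = 5040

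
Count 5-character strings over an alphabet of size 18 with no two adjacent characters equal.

First character: 18 choices. Each subsequent: 17 choices (must differ from the previous one).
Total: 18 x 17^4.

Final answer: 18 x 17^{4} = 1503378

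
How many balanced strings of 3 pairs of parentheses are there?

The structures are counted by the Catalan number C_n. Here n = 3 (pairs).
C_n = C(2n,n)/(n+1), so C_{3} = C(6,3)/4 = 20/4.

Final answer: C_{3} = 5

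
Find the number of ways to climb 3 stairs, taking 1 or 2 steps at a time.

Let f(n) count the ways. The last step is size 1 or 2, so f(n) = f(n-1) + f(n-2) with f(1)=1, f(2)=2.
Computing successive values: f(1)=1, f(2)=2, f(3)=3.

Final answer: 3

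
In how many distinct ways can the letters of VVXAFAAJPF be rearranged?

Letters (A:3, F:2, J:1, P:1, V:2, X:1). Total letters: 10.
Permutations = 10!/(3! x 2! x 2!).

Final answer: 151200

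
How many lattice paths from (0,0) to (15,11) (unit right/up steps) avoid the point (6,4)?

Total paths to (15,11): C(26,11) = 7726160.
Paths through (6,4): C(10,4) x C(16,7) = 2402400.
Avoiding (6,4): 7726160 - 2402400.

Final answer: 5323760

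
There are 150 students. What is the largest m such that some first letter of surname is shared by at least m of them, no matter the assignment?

There are 26 possible values for first letter of surname. With 150 students and 26 categories, by pigeonhole: ceiling(150/26).

Final answer: 6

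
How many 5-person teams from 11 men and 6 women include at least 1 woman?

Sum over valid woman counts:
C(6,1)C(11,4) = 1980
C(6,2)C(11,3) = 2475
C(6,3)C(11,2) = 1100
C(6,4)C(11,1) = 165
C(6,5)C(11,0) = 6
Total: 1980 + 2475 + 1100 + 165 + 6.

Final answer: 5726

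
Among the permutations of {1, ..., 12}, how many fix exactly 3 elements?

Choose which 3 elements are fixed: C(12,3) = 220.
Derange the remaining 9 using D(j) = (j-1)(D(j-1) + D(j-2)), D(0)=1, D(1)=0: D(2)=1, D(3)=2, D(4)=9, D(5)=44, D(6)=265, D(7)=1854, D(8)=14833, D(9)=133496.
Total: 220 x 133496.

Final answer: C(12,3) D(9) = 29369120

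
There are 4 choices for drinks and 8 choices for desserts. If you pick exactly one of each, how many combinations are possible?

By the multiplication principle: 4 x 8.

Final answer: 32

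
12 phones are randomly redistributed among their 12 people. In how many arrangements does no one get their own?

Derangements satisfy D(n) = (n-1)(D(n-1) + D(n-2)), starting from D(0)=1, D(1)=0.
D(2) = 1 x (0 + 1) = 1
D(3) = 2 x (1 + 0) = 2
D(4) = 3 x (2 + 1) = 9
D(5) = 4 x (9 + 2) = 44
D(6) = 5 x (44 + 9) = 265
D(7) = 6 x (265 + 44) = 1854
D(8) = 7 x (1854 + 265) = 14833
D(9) = 8 x (14833 + 1854) = 133496
D(10) = 9 x (133496 + 14833) = 1334961
D(11) = 10 x (1334961 + 133496) = 14684570
D(12) = 11 x (D(11) + D(10)) = 11 x (14684570 + 1334961)

Final answer: D(12) = 176214841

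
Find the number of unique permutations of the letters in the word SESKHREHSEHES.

Letters (E:4, H:3, K:1, R:1, S:4). Total letters: 13.
Permutations = 13!/(4! x 4! x 3!).

Final answer: 1801800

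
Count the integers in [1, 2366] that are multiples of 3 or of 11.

Multiples of 3: 788. Multiples of 11: 215. Of both (lcm=33): 71.
By inclusion-exclusion: 788 + 215 - 71.

Final answer: 932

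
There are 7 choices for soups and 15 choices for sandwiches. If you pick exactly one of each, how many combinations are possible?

By the multiplication principle: 7 x 15.

Final answer: 105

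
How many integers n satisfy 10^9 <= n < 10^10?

These are the integers in [10^9, 10^10), so the count is 10^10 - 10^9 = 9 x 10^9.

Final answer: 9000000000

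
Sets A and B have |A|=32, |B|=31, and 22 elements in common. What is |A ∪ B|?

|A union B| = |A| + |B| - |A intersect B| = 32 + 31 - 22.

Final answer: 41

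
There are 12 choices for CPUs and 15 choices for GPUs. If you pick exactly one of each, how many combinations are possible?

By the multiplication principle: 12 x 15.

Final answer: 180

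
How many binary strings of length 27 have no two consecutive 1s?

A valid string ends in 0 (append to any length-(n-1) valid string) or in 01 (append to any length-(n-2) valid string), so a(n) = a(n-1) + a(n-2) with a(1)=2, a(2)=3.
Computing successive values: a(1)=2, a(2)=3, a(3)=5, a(4)=8, a(5)=13, a(6)=21, a(7)=34, a(8)=55, a(9)=89, a(10)=144, a(11)=233, a(12)=377, a(13)=610, a(14)=987, a(15)=1597, a(16)=2584, a(17)=4181, a(18)=6765, a(19)=10946, a(20)=17711, a(21)=28657, a(22)=46368, a(23)=75025, a(24)=121393, a(25)=196418, a(26)=317811, a(27)=514229.

Final answer: 514229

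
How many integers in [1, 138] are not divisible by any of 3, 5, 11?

|div by 3|=46, |div by 5|=27, |div by 11|=12.
|div by 3&5|=9, |div by 3&11|=4, |div by 5&11|=2, |div by all|=0.
By inclusion-exclusion, divisible by at least one: 46+27+12-9-4-2+0 = 70.
Not divisible by any: 138 - 70.

Final answer: 68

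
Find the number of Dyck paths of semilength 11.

Total monotonic paths to (11,11): C(22,11) = 705432.
Paths that cross above y=x (reflection bijection): C(22,12) = 646646.
Valid Dyck paths: 705432 - 646646.
(These counts are the Catalan numbers.)

Final answer: C_{11} = 58786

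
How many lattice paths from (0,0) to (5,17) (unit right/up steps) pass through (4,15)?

Paths (0,0)->(4,15): C(19,15) = 3876.
Paths (4,15)->(5,17): C(3,2) = 3.
By multiplication principle: 3876 x 3.

Final answer: 11628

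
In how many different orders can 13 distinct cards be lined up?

The number of ways to arrange 13 distinct objects is 13!.

Final answer: 13! = 6227020800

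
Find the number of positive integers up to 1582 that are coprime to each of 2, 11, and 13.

|div by 2|=791, |div by 11|=143, |div by 13|=121.
|div by 2&11|=71, |div by 2&13|=60, |div by 11&13|=11, |div by all|=5.
By inclusion-exclusion, divisible by at least one: 791+143+121-71-60-11+5 = 918.
Not divisible by any: 1582 - 918.

Final answer: 664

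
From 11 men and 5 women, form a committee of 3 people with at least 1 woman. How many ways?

Sum over valid woman counts:
C(5,1)C(11,2) = 275
C(5,2)C(11,1) = 110
C(5,3)C(11,0) = 10
Total: 275 + 110 + 10.

Final answer: 395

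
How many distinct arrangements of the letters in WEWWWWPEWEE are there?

Letters (E:4, P:1, W:6). Total letters: 11.
Permutations = 11!/(6! x 4!).

Final answer: 2310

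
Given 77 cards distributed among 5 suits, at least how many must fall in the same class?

By pigeonhole with 77 objects and 5 categories: ceiling(77/5).

Final answer: 16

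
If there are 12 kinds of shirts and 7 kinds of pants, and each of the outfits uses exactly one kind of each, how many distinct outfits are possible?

By the multiplication principle: 12 x 7.

Final answer: 84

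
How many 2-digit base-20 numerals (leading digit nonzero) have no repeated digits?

The leading digit has 19 choices (anything but zero); the next has 19 (anything but the first), then 18, and so on, one fewer each time.
Total: 19 x 19.

Final answer: 361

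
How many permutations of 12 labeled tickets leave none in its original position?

D(n) = (n-1)(D(n-1) + D(n-2)), D(0)=1, D(1)=0.
D(2) = 1 x (0 + 1) = 1
D(3) = 2 x (1 + 0) = 2
D(4) = 3 x (2 + 1) = 9
D(5) = 4 x (9 + 2) = 44
D(6) = 5 x (44 + 9) = 265
D(7) = 6 x (265 + 44) = 1854
D(8) = 7 x (1854 + 265) = 14833
D(9) = 8 x (14833 + 1854) = 133496
D(10) = 9 x (133496 + 14833) = 1334961
D(11) = 10 x (1334961 + 133496) = 14684570
D(12) = 11 x (D(11) + D(10)) = 11 x (14684570 + 1334961)

Final answer: D(12) = 176214841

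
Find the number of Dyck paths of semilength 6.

Total monotonic paths to (6,6): C(12,6) = 924.
A path is bad iff it touches y = x + 1; reflecting its initial segment maps bad paths bijectively onto all paths to (5,7), of which there are C(12,7) = 792.
Valid Dyck paths: 924 - 792.
(These counts are the Catalan numbers.)

Final answer: C_{6} = 132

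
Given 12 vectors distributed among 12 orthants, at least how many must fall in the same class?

By pigeonhole with 12 objects and 12 categories: ceiling(12/12).

Final answer: 1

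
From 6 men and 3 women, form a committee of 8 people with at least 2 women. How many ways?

Sum over valid woman counts:
C(3,2)C(6,6) = 3
C(3,3)C(6,5) = 6
Total: 3 + 6.

Final answer: 9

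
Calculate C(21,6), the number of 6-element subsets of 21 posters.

C(21,6) = 21!/(6! x 15!).

Final answer: \binom{21}{6} = 54264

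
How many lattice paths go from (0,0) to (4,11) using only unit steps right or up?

Each path has 4 right steps and 11 up steps in some order (15 steps total).
Choose which 11 of the 15 steps are up: C(15,11).

Final answer: C(15,11) = 1365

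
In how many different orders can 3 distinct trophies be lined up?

The number of ways to arrange 3 distinct objects is 3!.

Final answer: 3! = 6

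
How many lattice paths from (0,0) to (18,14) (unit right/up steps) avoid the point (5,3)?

Total paths to (18,14): C(32,14) = 471435600.
Paths through (5,3): C(8,3) x C(24,11) = 139784064.
Avoiding (5,3): 471435600 - 139784064.

Final answer: 331651536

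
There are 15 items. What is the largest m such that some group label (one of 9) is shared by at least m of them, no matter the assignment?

There are 9 possible values for group label (one of 9). With 15 items and 9 categories, by pigeonhole: ceiling(15/9).

Final answer: 2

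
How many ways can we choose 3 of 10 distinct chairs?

C(10,3) = 10!/(3! x (10-3)!).

Final answer: C(10,3) = 120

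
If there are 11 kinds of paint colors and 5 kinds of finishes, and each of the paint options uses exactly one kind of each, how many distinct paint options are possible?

By the multiplication principle: 11 x 5.

Final answer: 55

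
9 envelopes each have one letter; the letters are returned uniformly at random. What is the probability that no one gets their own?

Derangements satisfy D(n) = (n-1)(D(n-1) + D(n-2)), starting from D(0)=1, D(1)=0.
Building up: D(2)=1, D(3)=2, D(4)=9, D(5)=44, D(6)=265, D(7)=1854, D(8)=14833, D(9)=133496.
Total arrangements: 9! = 362880.
Probability = D(9)/9! = 16687/45360.

Final answer: D(9)/9! = 133496/362880 = 0.367879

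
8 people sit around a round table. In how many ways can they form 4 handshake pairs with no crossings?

The structures are counted by the Catalan number C_n. Here n = 8/2 = 4.
Using C_0 = 1 and C_(k+1) = C_k x 2(2k+1)/(k+2), build up term by term: C_1=1, C_2=2, C_3=5, C_4=14.

Final answer: C_{4} = 14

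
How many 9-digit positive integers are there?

The leading digit cannot be 0 (9 options); the other 8 digits can be anything (10 options each).
Total: 9 x 10^8.

Final answer: 900000000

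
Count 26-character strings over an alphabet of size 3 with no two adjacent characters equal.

Let g(n) count such strings. g(1) = 3, and each valid string of length n-1 extends in 2 ways (any symbol but the last), so g(n) = 2 g(n-1).
Total: g(26) = 3 x 2^25.

Final answer: 3 x 2^{25} = 100663296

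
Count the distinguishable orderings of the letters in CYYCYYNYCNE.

Letters (C:3, E:1, N:2, Y:5). Total letters: 11.
Permutations = 11!/(5! x 3! x 2!).

Final answer: 27720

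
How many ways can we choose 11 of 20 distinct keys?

C(20,11) = 20!/(11! x 9!).

Final answer: \binom{20}{11} = 167960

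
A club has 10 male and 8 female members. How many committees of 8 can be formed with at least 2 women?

Sum over valid woman counts:
C(8,2)C(10,6) = 5880
C(8,3)C(10,5) = 14112
C(8,4)C(10,4) = 14700
C(8,5)C(10,3) = 6720
C(8,6)C(10,2) = 1260
C(8,7)C(10,1) = 80
C(8,8)C(10,0) = 1
Total: 5880 + 14112 + 14700 + 6720 + 1260 + 80 + 1.

Final answer: 42753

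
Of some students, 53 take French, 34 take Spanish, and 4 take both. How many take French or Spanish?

|A union B| = |A| + |B| - |A intersect B| = 53 + 34 - 4.

Final answer: 83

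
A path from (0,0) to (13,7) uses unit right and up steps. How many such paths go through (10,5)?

Paths (0,0)->(10,5): C(15,5) = 3003.
Paths (10,5)->(13,7): C(5,2) = 10.
By multiplication principle: 3003 x 10.

Final answer: 30030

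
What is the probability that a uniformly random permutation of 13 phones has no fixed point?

Derangements satisfy D(n) = (n-1)(D(n-1) + D(n-2)), starting from D(0)=1, D(1)=0.
Building up: D(2)=1, D(3)=2, D(4)=9, D(5)=44, D(6)=265, D(7)=1854, D(8)=14833, D(9)=133496, D(10)=1334961, D(11)=14684570, D(12)=176214841, D(13)=2290792932.
Total arrangements: 13! = 6227020800.
Probability = D(13)/13! = 63633137/172972800.

Final answer: D(13)/13! = 2290792932/6227020800 = 0.367879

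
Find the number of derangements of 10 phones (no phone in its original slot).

Use the recurrence D(n) = (n-1)(D(n-1) + D(n-2)) with D(0)=1, D(1)=0.
D(2) = 1 x (0 + 1) = 1
D(3) = 2 x (1 + 0) = 2
D(4) = 3 x (2 + 1) = 9
D(5) = 4 x (9 + 2) = 44
D(6) = 5 x (44 + 9) = 265
D(7) = 6 x (265 + 44) = 1854
D(8) = 7 x (1854 + 265) = 14833
D(9) = 8 x (14833 + 1854) = 133496
D(10) = 9 x (D(9) + D(8)) = 9 x (133496 + 14833)

Final answer: D(10) = 1334961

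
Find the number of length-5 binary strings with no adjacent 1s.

A valid string ends in 0 (append to any length-(n-1) valid string) or in 01 (append to any length-(n-2) valid string), so a(n) = a(n-1) + a(n-2) with a(1)=2, a(2)=3.
Computing successive values: a(1)=2, a(2)=3, a(3)=5, a(4)=8, a(5)=13.

Final answer: 13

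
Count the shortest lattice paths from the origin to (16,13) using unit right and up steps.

Each path has 16 right steps and 13 up steps in some order (29 steps total).
Choose which 13 of the 29 steps are up: C(29,13).

Final answer: C(29,13) = 67863915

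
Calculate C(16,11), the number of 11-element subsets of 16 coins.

C(16,11) = 16!/(11! x 5!).

Final answer: \binom{16}{11} = 4368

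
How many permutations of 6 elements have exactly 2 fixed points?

Choose which 2 elements are fixed: C(6,2) = 15.
Derange the remaining 4 using D(j) = (j-1)(D(j-1) + D(j-2)), D(0)=1, D(1)=0: D(2)=1, D(3)=2, D(4)=9.
Total: 15 x 9.

Final answer: C(6,2) D(4) = 135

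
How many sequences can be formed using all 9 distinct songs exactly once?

The number of ways to arrange 9 distinct objects is 9!.

Final answer: 9! = 362880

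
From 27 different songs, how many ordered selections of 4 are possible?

P(27,4) = 27!/(27-4)! = 27!/23!.

Final answer: P(27,4) = 421200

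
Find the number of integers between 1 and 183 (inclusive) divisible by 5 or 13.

Multiples of 5: 36. Multiples of 13: 14. Of both (lcm=65): 2.
By inclusion-exclusion: 36 + 14 - 2.

Final answer: 48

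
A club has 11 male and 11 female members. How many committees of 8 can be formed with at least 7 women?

Sum over valid woman counts:
C(11,7)C(11,1) = 3630
C(11,8)C(11,0) = 165
Total: 3630 + 165.

Final answer: 3795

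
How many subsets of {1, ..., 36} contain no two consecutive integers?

Let a(n) count such subsets of {1, ..., n}. Either n is excluded (a(n-1) ways) or n is included, forcing n-1 out (a(n-2) ways), so a(n) = a(n-1) + a(n-2) with a(1)=2, a(2)=3.
Computing successive values: a(1)=2, a(2)=3, a(3)=5, a(4)=8, a(5)=13, a(6)=21, a(7)=34, a(8)=55, a(9)=89, a(10)=144, a(11)=233, a(12)=377, a(13)=610, a(14)=987, a(15)=1597, a(16)=2584, a(17)=4181, a(18)=6765, a(19)=10946, a(20)=17711, a(21)=28657, a(22)=46368, a(23)=75025, a(24)=121393, a(25)=196418, a(26)=317811, a(27)=514229, a(28)=832040, a(29)=1346269, a(30)=2178309, a(31)=3524578, a(32)=5702887, a(33)=9227465, a(34)=14930352, a(35)=24157817, a(36)=39088169.

Final answer: 39088169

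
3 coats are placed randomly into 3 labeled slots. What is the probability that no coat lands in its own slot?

Derangements satisfy D(n) = (n-1)(D(n-1) + D(n-2)), starting from D(0)=1, D(1)=0.
Building up: D(2)=1, D(3)=2.
Total arrangements: 3! = 6.
Probability = D(3)/3! = 1/3.

Final answer: D(3)/3! = 2/6 = 0.333333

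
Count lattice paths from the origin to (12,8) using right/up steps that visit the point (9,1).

Paths (0,0)->(9,1): C(10,1) = 10.
Paths (9,1)->(12,8): C(10,7) = 120.
By multiplication principle: 10 x 120.

Final answer: 1200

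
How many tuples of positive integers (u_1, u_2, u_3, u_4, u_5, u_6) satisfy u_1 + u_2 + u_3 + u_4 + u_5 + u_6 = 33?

Substitute u'_i = u_i - 1 (so u'_i >= 0). Then sum u'_i = 33 - 6 = 27.
Stars and bars: C(27+6-1, 6-1) = C(32,5).

Final answer: C(32,5) = 201376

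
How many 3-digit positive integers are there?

The leading digit cannot be 0 (9 options); the other 2 digits can be anything (10 options each).
Total: 9 x 10^2.

Final answer: 900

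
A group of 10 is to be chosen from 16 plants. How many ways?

C(16,10) = 16!/(10! x 6!).

Final answer: \binom{16}{10} = 8008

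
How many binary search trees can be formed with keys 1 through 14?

The structures are counted by the Catalan number C_n. Here n = 14.
C_n = C(2n,n)/(n+1), so C_{14} = C(28,14)/15 = 40116600/15.

Final answer: C_{14} = 2674440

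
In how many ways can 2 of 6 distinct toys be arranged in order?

P(6,2) = 6!/(6-2)! = 6!/4!.

Final answer: P(6,2) = 30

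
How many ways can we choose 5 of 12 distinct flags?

C(12,5) = 12!/(5! x (12-5)!).

Final answer: C(12,5) = 792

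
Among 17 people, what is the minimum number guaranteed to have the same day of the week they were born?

There are 7 possible values for day of the week they were born. With 17 people and 7 categories, by pigeonhole: ceiling(17/7).

Final answer: 3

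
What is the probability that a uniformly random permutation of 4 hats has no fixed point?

Derangements satisfy D(n) = (n-1)(D(n-1) + D(n-2)), starting from D(0)=1, D(1)=0.
Building up: D(2)=1, D(3)=2, D(4)=9.
Total arrangements: 4! = 24.
Probability = D(4)/4! = 3/8.

Final answer: D(4)/4! = 9/24 = 0.375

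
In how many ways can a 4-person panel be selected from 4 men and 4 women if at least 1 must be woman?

Sum over valid woman counts:
C(4,1)C(4,3) = 16
C(4,2)C(4,2) = 36
C(4,3)C(4,1) = 16
C(4,4)C(4,0) = 1
Total: 16 + 36 + 16 + 1.

Final answer: 69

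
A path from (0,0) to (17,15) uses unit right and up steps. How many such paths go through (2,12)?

Paths (0,0)->(2,12): C(14,12) = 91.
Paths (2,12)->(17,15): C(18,3) = 816.
By multiplication principle: 91 x 816.

Final answer: 74256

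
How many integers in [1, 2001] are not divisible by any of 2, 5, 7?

|div by 2|=1000, |div by 5|=400, |div by 7|=285.
|div by 2&5|=200, |div by 2&7|=142, |div by 5&7|=57, |div by all|=28.
By inclusion-exclusion, divisible by at least one: 1000+400+285-200-142-57+28 = 1314.
Not divisible by any: 2001 - 1314.

Final answer: 687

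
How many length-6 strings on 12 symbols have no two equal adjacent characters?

Let g(n) count such strings. g(1) = 12, and each valid string of length n-1 extends in 11 ways (any symbol but the last), so g(n) = 11 g(n-1).
Total: g(6) = 12 x 11^5.

Final answer: 12 x 11^{5} = 1932612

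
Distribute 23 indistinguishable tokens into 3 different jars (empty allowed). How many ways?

Stars and bars: C(n+k-1, k-1) = C(25,2).

Final answer: C(25,2) = 300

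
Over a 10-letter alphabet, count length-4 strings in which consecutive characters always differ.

First character: 10 choices. Each subsequent: 9 choices (must differ from the previous one).
Total: 10 x 9^3.

Final answer: 10 x 9^{3} = 7290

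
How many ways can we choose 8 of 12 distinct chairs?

C(12,8) = 12!/(8! x 4!).

Final answer: \binom{12}{8} = 495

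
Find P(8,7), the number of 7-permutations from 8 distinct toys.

P(8,7) = 8!/(8-7)! = 8!/1!.

Final answer: P(8,7) = 40320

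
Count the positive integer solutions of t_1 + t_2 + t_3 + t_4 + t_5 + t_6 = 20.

Substitute t'_i = t_i - 1 (so t'_i >= 0). Then sum t'_i = 20 - 6 = 14.
Stars and bars: C(14+6-1, 6-1) = C(19,5).

Final answer: C(19,5) = 11628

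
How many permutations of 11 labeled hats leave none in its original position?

D(n) = (n-1)(D(n-1) + D(n-2)), D(0)=1, D(1)=0.
D(2) = 1 x (0 + 1) = 1
D(3) = 2 x (1 + 0) = 2
D(4) = 3 x (2 + 1) = 9
D(5) = 4 x (9 + 2) = 44
D(6) = 5 x (44 + 9) = 265
D(7) = 6 x (265 + 44) = 1854
D(8) = 7 x (1854 + 265) = 14833
D(9) = 8 x (14833 + 1854) = 133496
D(10) = 9 x (133496 + 14833) = 1334961
D(11) = 10 x (D(10) + D(9)) = 10 x (1334961 + 133496)

Final answer: D(11) = 14684570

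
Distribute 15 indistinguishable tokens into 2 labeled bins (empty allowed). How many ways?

Stars and bars: C(n+k-1, k-1) = C(16,1).

Final answer: C(16,1) = 16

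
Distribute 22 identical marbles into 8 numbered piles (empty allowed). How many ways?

Stars and bars: C(n+k-1, k-1) = C(29,7).

Final answer: C(29,7) = 1560780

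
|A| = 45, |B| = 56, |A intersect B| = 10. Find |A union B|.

|A union B| = |A| + |B| - |A intersect B| = 45 + 56 - 10.

Final answer: 91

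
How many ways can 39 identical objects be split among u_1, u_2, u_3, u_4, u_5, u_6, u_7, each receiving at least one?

Substitute u'_i = u_i - 1 (so u'_i >= 0). Then sum u'_i = 39 - 7 = 32.
Stars and bars: C(32+7-1, 7-1) = C(38,6).

Final answer: C(38,6) = 2760681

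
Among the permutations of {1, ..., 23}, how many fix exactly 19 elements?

Choose which 19 elements are fixed: C(23,19) = 8855.
Derange the remaining 4 using D(j) = (j-1)(D(j-1) + D(j-2)), D(0)=1, D(1)=0: D(2)=1, D(3)=2, D(4)=9.
Total: 8855 x 9.

Final answer: C(23,19) D(4) = 79695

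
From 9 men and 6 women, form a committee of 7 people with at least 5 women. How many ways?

Sum over valid woman counts:
C(6,5)C(9,2) = 216
C(6,6)C(9,1) = 9
Total: 216 + 9.

Final answer: 225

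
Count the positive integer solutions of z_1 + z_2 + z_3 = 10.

Substitute z'_i = z_i - 1 (so z'_i >= 0). Then sum z'_i = 10 - 3 = 7.
Stars and bars: C(7+3-1, 3-1) = C(9,2).

Final answer: C(9,2) = 36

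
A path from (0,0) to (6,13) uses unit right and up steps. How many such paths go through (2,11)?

Paths (0,0)->(2,11): C(13,11) = 78.
Paths (2,11)->(6,13): C(6,2) = 15.
By multiplication principle: 78 x 15.

Final answer: 1170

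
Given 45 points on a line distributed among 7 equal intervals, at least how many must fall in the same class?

By pigeonhole with 45 objects and 7 categories: ceiling(45/7).

Final answer: 7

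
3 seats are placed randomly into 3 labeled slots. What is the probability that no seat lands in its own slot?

Derangements satisfy D(n) = (n-1)(D(n-1) + D(n-2)), starting from D(0)=1, D(1)=0.
Building up: D(2)=1, D(3)=2.
Total arrangements: 3! = 6.
Probability = D(3)/3! = 1/3.

Final answer: D(3)/3! = 2/6 = 0.333333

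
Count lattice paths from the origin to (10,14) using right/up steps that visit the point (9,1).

Paths (0,0)->(9,1): C(10,1) = 10.
Paths (9,1)->(10,14): C(14,13) = 14.
By multiplication principle: 10 x 14.

Final answer: 140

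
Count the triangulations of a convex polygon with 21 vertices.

This is counted by the nth Catalan number C_n. Here n = 21 - 2 = 19.
C_n = C(2n,n)/(n+1), so C_{19} = C(38,19)/20 = 35345263800/20.

Final answer: C_{19} = 1767263190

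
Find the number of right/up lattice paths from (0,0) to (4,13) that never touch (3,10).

Total paths to (4,13): C(17,13) = 2380.
Paths through (3,10): C(13,10) x C(4,3) = 1144.
Avoiding (3,10): 2380 - 1144.

Final answer: 1236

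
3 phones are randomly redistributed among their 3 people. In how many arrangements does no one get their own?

Derangements satisfy D(n) = (n-1)(D(n-1) + D(n-2)), starting from D(0)=1, D(1)=0.
D(2) = 1 x (0 + 1) = 1
D(3) = 2 x (D(2) + D(1)) = 2 x (1 + 0)

Final answer: D(3) = 2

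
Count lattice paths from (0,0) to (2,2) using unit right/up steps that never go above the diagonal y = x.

Total monotonic paths to (2,2): C(4,2) = 6.
Reflecting each bad path at its first crossing gives a bijection with paths to (1,3): C(4,3) = 4.
Valid Dyck paths: 6 - 4.
(Equivalently, C_{2} = C(4,2)/3 = 6/3.)

Final answer: C_{2} = 2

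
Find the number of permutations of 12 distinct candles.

The number of ways to arrange 12 distinct objects is 12!.

Final answer: 12! = 479001600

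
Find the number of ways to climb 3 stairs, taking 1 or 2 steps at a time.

Condition on the final move: it is a 1-step (f(n-1) ways to get there) or a 2-step (f(n-2) ways), so f(n) = f(n-1) + f(n-2), with f(1)=1, f(2)=2.
Iterating the recurrence: f(1)=1, f(2)=2, f(3)=3.

Final answer: 3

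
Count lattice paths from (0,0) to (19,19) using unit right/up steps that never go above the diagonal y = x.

Total monotonic paths to (19,19): C(38,19) = 35345263800.
A path is bad iff it touches y = x + 1; reflecting its initial segment maps bad paths bijectively onto all paths to (18,20), of which there are C(38,20) = 33578000610.
Valid Dyck paths: 35345263800 - 33578000610.
(These counts are the Catalan numbers.)

Final answer: C_{19} = 1767263190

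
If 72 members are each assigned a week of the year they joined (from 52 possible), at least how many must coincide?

There are 52 possible values for week of the year they joined. With 72 members and 52 categories, by pigeonhole: ceiling(72/52).

Final answer: 2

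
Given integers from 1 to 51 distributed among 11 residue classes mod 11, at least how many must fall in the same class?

By pigeonhole with 51 objects and 11 categories: ceiling(51/11).

Final answer: 5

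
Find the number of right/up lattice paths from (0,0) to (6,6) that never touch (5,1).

Total paths to (6,6): C(12,6) = 924.
Paths through (5,1): C(6,1) x C(6,5) = 36.
Avoiding (5,1): 924 - 36.

Final answer: 888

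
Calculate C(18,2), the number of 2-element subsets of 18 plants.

C(18,2) = 18!/(2! x (18-2)!).

Final answer: C(18,2) = 153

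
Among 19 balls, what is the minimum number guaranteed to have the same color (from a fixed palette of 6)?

There are 6 possible values for color (from a fixed palette of 6). With 19 balls and 6 categories, by pigeonhole: ceiling(19/6).

Final answer: 4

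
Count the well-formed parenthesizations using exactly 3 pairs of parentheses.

This is a standard Catalan-number count: the answer is C_n. Here n = 3 (pairs).
C_n = (2n)!/(n!(n+1)!), so C_{3} = 6!/(3! x 4!) = C(6,3)/4 = 20/4.

Final answer: C_{3} = 5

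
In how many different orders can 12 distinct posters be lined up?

The number of ways to arrange 12 distinct objects is 12!.

Final answer: 12! = 479001600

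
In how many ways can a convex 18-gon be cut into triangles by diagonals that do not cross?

This is counted by the nth Catalan number C_n. Here n = 18 - 2 = 16.
C_n = (2n)!/(n!(n+1)!), so C_{16} = 32!/(16! x 17!) = C(32,16)/17 = 601080390/17.

Final answer: C_{16} = 35357670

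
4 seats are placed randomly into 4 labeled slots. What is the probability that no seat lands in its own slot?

Derangements satisfy D(n) = (n-1)(D(n-1) + D(n-2)), starting from D(0)=1, D(1)=0.
Building up: D(2)=1, D(3)=2, D(4)=9.
Total arrangements: 4! = 24.
Probability = D(4)/4! = 3/8.

Final answer: D(4)/4! = 9/24 = 0.375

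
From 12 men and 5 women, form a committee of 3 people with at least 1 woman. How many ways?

Sum over valid woman counts:
C(5,1)C(12,2) = 330
C(5,2)C(12,1) = 120
C(5,3)C(12,0) = 10
Total: 330 + 120 + 10.

Final answer: 460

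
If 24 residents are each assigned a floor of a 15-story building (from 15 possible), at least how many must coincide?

There are 15 possible values for floor of a 15-story building. With 24 residents and 15 categories, by pigeonhole: ceiling(24/15).

Final answer: 2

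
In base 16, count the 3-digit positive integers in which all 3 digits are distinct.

The leading digit has 15 choices (anything but zero); the next has 15 (anything but the first), then 14, and so on, one fewer each time.
Total: 15 x 15 x 14.

Final answer: 3150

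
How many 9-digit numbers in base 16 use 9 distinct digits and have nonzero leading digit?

First digit: 15 (nonzero). Second: 15 (not first). Third: 14, etc.
Total: 15 x 15 x 14 x 13 x 12 x 11 x 10 x 9 x 8.

Final answer: 3891888000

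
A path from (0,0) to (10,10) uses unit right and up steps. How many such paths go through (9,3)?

Paths (0,0)->(9,3): C(12,3) = 220.
Paths (9,3)->(10,10): C(8,7) = 8.
By multiplication principle: 220 x 8.

Final answer: 1760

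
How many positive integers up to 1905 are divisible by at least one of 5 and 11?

Multiples of 5: 381. Multiples of 11: 173. Of both (lcm=55): 34.
By inclusion-exclusion: 381 + 173 - 34.

Final answer: 520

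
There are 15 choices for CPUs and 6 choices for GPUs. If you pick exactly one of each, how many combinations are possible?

By the multiplication principle: 15 x 6.

Final answer: 90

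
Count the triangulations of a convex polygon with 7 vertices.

The structures are counted by the Catalan number C_n. Here n = 7 - 2 = 5.
C_n = C(2n,n) - C(2n,n+1), so C_{5} = C(10,5) - C(10,6) = 252 - 210.

Final answer: C_{5} = 42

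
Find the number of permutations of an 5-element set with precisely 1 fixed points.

Choose which 1 elements are fixed: C(5,1) = 5.
Derange the remaining 4 using D(j) = (j-1)(D(j-1) + D(j-2)), D(0)=1, D(1)=0: D(2)=1, D(3)=2, D(4)=9.
Total: 5 x 9.

Final answer: C(5,1) D(4) = 45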